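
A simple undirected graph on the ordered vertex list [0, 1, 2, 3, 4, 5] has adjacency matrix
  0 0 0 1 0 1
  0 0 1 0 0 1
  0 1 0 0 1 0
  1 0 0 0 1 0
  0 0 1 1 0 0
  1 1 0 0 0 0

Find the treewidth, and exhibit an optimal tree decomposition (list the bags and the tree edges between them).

Treewidth 2.
One optimal decomposition is:
Bags: B1 = {0, 1, 5}  B2 = {0, 1, 3}  B3 = {1, 3, 4}  B4 = {1, 2, 4}
Tree: B1–B2, B2–B3, B3–B4

The largest bag has 3 vertices, giving width 2; this decomposition certifies tw(G) ≤ 2. Since 1–5–0–3–4–2–1 is a cycle in G, G is not acyclic. Forests are exactly the graphs of treewidth ≤ 1, so tw(G) ≥ 2. Hence tw(G) = 2 exactly.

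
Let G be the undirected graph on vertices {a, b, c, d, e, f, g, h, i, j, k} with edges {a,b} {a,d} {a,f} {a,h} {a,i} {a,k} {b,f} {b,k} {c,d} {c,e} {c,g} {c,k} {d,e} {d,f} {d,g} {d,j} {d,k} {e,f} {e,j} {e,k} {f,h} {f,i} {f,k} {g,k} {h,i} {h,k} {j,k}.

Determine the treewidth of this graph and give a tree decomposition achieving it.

The largest bag has 4 vertices, giving width 3; this decomposition certifies tw(G) ≤ 3. Conversely, {c, d, g, k} is a clique of size 4, and the vertices of any clique must share a bag in every tree decomposition; so some bag has ≥ 4 vertices and tw(G) ≥ 3. The upper and lower bounds meet at 3, so that is the treewidth.

Treewidth 3.
One such decomposition:
Bags: B1 = {a, d, f, k}  B2 = {d, e, f, k}  B3 = {a, f, h, k}  B4 = {a, b, f, k}  B5 = {c, d, e, k}  B6 = {a, f, h, i}  B7 = {d, e, j, k}  B8 = {c, d, g, k}
Tree: B1–B2, B1–B3, B3–B4, B2–B5, B3–B6, B2–B7, B5–B8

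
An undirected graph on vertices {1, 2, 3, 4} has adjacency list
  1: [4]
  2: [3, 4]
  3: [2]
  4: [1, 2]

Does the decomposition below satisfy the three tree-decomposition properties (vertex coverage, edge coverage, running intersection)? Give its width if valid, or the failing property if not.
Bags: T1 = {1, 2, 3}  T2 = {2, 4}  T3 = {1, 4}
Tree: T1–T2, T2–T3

A tree decomposition must satisfy three properties: every vertex lies in some bag; for every edge, both endpoints lie together in some bag; and for every vertex, the bags containing it form a connected subtree. Here bags containing vertex 1 are not connected in the tree, so the decomposition is invalid.

No — bags containing vertex 1 are not connected in the tree.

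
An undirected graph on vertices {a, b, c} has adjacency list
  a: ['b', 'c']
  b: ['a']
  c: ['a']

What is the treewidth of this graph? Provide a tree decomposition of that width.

Treewidth 1.
Bags: B1 = {a, b}  B2 = {a, c}
Tree: B1–B2

The largest bag has 2 vertices, giving width 1; this decomposition certifies tw(G) ≤ 1. Any graph with an edge has treewidth ≥ 1, and G has the edge b–a. The upper and lower bounds meet at 1, so that is the treewidth.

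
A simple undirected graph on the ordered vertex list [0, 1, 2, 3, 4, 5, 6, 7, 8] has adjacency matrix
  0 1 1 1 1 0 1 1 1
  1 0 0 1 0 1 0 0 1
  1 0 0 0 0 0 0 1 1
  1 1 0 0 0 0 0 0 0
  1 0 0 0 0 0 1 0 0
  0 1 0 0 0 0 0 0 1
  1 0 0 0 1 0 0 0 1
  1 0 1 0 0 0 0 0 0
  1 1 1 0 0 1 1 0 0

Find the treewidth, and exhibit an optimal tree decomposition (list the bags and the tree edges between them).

Each bag holds 3 vertices, so the decomposition has width 2, which upper-bounds the treewidth. On the other hand G contains the 3-clique {0, 1, 8}. A clique must lie in a single bag of any decomposition, so no decomposition can have width below 2. The upper and lower bounds meet at 2, so that is the treewidth.

Treewidth 2.
Bags: B1 = {0, 2, 8}  B2 = {0, 6, 8}  B3 = {0, 4, 6}  B4 = {0, 1, 8}  B5 = {0, 1, 3}  B6 = {1, 5, 8}  B7 = {0, 2, 7}
Tree: B1–B2, B2–B3, B2–B4, B4–B5, B4–B6, B1–B7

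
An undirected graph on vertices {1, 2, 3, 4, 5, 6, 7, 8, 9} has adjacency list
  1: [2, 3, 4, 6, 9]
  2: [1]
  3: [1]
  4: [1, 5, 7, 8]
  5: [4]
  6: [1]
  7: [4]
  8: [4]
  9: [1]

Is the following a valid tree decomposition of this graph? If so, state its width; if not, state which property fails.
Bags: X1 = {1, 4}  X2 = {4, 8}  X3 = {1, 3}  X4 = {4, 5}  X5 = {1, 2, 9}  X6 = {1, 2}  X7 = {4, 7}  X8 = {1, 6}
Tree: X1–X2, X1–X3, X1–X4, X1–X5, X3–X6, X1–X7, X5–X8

No — bags containing vertex 2 are not connected in the tree.

A tree decomposition must satisfy three properties: every vertex lies in some bag; for every edge, both endpoints lie together in some bag; and for every vertex, the bags containing it form a connected subtree. Here bags containing vertex 2 are not connected in the tree, so the decomposition is invalid.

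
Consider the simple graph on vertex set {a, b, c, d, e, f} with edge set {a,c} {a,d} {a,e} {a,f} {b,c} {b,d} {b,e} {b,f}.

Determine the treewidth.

2

A width-2 tree decomposition is:
Bags: B1 = {a, b, c}  B2 = {a, b, d}  B3 = {a, b, e}  B4 = {a, b, f}
Tree: B1–B2, B2–B3, B3–B4
The largest bag has 3 vertices, giving width 2; this decomposition certifies tw(G) ≤ 2. Since b–c–a–d–b is a cycle in G, G is not acyclic. Forests are exactly the graphs of treewidth ≤ 1, so tw(G) ≥ 2. Therefore the treewidth is 2.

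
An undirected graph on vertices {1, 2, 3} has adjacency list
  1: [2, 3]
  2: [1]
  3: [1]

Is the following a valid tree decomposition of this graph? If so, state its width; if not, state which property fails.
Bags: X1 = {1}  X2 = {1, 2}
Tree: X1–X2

A tree decomposition must satisfy three properties: every vertex lies in some bag; for every edge, both endpoints lie together in some bag; and for every vertex, the bags containing it form a connected subtree. Here vertex 3 appears in no bag, so the decomposition is invalid.

No — vertex 3 appears in no bag.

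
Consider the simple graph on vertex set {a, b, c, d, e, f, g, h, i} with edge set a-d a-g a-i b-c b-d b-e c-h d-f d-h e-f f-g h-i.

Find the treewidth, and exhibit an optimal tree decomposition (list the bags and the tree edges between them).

Treewidth 3.
One optimal decomposition is:
Bags: B1 = {a, e, f, g}  B2 = {a, d, e, f}  B3 = {a, b, d, e}  B4 = {a, b, d, i}  B5 = {b, d, h, i}  B6 = {b, c, h, i}
Tree: B1–B2, B2–B3, B3–B4, B4–B5, B5–B6

Each bag holds 4 vertices, so the decomposition has width 3, which upper-bounds the treewidth. For the lower bound: the 4 vertex sets {e,f,g}, {a}, {d}, {b,c,h,i} are disjoint, each induces a connected subgraph, and every pair is joined by at least one edge of G. Contracting each set to a single vertex therefore yields K_{4} as a minor, and since treewidth is minor-monotone, tw(G) ≥ tw(K_{4}) = 3. Hence tw(G) = 3 exactly.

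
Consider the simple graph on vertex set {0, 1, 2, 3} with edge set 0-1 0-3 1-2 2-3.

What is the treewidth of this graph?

A width-2 tree decomposition is:
Bags: B1 = {0, 1, 2}  B2 = {0, 2, 3}
Tree: B1–B2
The largest bag has 3 vertices, giving width 2; this decomposition certifies tw(G) ≤ 2. Since 0–1–2–3–0 is a cycle in G, G is not acyclic. Forests are exactly the graphs of treewidth ≤ 1, so tw(G) ≥ 2. The upper and lower bounds meet at 2, so that is the treewidth.

2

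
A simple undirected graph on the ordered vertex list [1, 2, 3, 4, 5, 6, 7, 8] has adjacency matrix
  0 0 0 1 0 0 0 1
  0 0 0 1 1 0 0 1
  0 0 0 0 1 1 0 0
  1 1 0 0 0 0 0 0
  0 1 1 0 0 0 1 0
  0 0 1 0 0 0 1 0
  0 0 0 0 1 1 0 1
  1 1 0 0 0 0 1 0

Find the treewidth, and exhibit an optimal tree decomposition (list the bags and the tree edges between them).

Treewidth 2.
Bags: B1 = {1, 2, 4}  B2 = {1, 2, 8}  B3 = {2, 5, 8}  B4 = {5, 7, 8}  B5 = {3, 5, 7}  B6 = {3, 6, 7}
Tree: B1–B2, B2–B3, B3–B4, B4–B5, B5–B6

The largest bag has 3 vertices, giving width 2; this decomposition certifies tw(G) ≤ 2. The edges 4–1–8–2–4 form a cycle, so G is not a tree and its treewidth is at least 2. Hence tw(G) = 2 exactly.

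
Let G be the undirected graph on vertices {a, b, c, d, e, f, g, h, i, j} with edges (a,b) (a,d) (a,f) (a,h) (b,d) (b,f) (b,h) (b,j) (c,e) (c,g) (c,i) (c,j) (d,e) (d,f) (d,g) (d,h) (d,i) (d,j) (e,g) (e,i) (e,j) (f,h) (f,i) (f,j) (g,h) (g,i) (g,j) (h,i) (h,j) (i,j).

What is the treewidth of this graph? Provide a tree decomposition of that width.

Treewidth 4.
One optimal decomposition is:
Bags: B1 = {d, g, h, i, j}  B2 = {d, f, h, i, j}  B3 = {d, e, g, i, j}  B4 = {b, d, f, h, j}  B5 = {a, b, d, f, h}  B6 = {c, e, g, i, j}
Tree: B1–B2, B1–B3, B2–B4, B4–B5, B3–B6

Every bag has size at most 5, so the width is 5 − 1 = 4 and tw(G) ≤ 4. On the other hand G contains the 5-clique {d, e, g, i, j}. A clique must lie in a single bag of any decomposition, so no decomposition can have width below 4. Combining the bounds, tw(G) = 4.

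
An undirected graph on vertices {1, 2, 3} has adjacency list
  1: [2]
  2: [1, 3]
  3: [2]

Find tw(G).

1

A width-1 tree decomposition is:
Bags: B1 = {1, 2}  B2 = {2, 3}
Tree: B1–B2
Each bag holds 2 vertices, so the decomposition has width 1, which upper-bounds the treewidth. Since G has at least one edge (e.g. 1–2), it is not an edgeless graph, so tw(G) ≥ 1. Combining the bounds, tw(G) = 1.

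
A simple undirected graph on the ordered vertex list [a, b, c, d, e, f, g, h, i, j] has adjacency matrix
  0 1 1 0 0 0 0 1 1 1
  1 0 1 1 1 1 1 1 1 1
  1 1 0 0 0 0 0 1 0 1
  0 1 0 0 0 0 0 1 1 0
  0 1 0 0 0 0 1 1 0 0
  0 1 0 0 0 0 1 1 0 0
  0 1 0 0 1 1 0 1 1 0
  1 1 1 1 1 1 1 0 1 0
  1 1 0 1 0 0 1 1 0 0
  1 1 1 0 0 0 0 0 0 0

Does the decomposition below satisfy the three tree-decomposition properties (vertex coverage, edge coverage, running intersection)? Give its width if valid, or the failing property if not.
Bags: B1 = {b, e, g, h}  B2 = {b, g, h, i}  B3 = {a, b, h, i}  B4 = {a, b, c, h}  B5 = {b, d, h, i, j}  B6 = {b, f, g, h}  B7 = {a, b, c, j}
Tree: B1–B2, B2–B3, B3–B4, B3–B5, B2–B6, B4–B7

No — bags containing vertex j are not connected in the tree.

A tree decomposition must satisfy three properties: every vertex lies in some bag; for every edge, both endpoints lie together in some bag; and for every vertex, the bags containing it form a connected subtree. Here bags containing vertex j are not connected in the tree, so the decomposition is invalid.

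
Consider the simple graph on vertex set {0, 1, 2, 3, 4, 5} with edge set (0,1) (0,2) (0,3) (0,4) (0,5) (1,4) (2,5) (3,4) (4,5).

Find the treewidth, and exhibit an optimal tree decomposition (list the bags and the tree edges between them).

Treewidth 2.
Bags: B1 = {0, 4, 5}  B2 = {0, 2, 5}  B3 = {0, 3, 4}  B4 = {0, 1, 4}
Tree: B1–B2, B1–B3, B1–B4

Every bag has size at most 3, so the width is 3 − 1 = 2 and tw(G) ≤ 2. On the other hand G contains the 3-clique {0, 2, 5}. A clique must lie in a single bag of any decomposition, so no decomposition can have width below 2. Hence tw(G) = 2 exactly.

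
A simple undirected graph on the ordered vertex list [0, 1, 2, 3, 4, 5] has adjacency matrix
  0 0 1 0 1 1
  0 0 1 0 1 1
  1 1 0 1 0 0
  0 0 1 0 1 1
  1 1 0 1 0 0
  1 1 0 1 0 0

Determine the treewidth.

3

A width-3 tree decomposition is:
Bags: B1 = {1, 2, 4, 5}  B2 = {0, 2, 4, 5}  B3 = {2, 3, 4, 5}
Tree: B1–B2, B2–B3
Every bag has size at most 4, so the width is 4 − 1 = 3 and tw(G) ≤ 3. For the lower bound: the 4 vertex sets {1,5}, {0,2}, {4}, {3} are disjoint, each induces a connected subgraph, and every pair is joined by at least one edge of G. Contracting each set to a single vertex therefore yields K_{4} as a minor, and since treewidth is minor-monotone, tw(G) ≥ tw(K_{4}) = 3. Therefore the treewidth is 3.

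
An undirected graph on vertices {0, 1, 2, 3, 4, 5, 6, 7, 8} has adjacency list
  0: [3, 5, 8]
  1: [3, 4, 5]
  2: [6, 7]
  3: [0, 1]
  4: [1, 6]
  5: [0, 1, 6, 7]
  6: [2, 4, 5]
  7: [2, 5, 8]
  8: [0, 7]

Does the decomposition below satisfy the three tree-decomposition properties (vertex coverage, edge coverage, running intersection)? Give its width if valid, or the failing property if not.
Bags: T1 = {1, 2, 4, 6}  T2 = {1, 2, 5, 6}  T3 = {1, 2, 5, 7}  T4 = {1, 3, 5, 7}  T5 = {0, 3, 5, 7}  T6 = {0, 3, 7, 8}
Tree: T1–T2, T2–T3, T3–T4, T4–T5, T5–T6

Yes; width 3.

Vertex coverage: the bags together contain {0, 1, 2, 3, 4, 5, 6, 7, 8}, the full vertex set. Edge coverage: each edge of G has both endpoints in at least one bag. Running intersection: for every vertex, the bags containing it form a connected subtree. All three properties hold, so this is a valid tree decomposition of width max|bag| − 1 = 3, and hence tw(G) ≤ 3.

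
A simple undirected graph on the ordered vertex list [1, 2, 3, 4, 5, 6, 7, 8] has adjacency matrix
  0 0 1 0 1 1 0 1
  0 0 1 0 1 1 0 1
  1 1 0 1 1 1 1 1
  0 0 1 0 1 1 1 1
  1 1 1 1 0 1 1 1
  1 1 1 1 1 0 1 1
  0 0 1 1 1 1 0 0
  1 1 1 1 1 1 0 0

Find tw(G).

A width-4 tree decomposition is:
Bags: B1 = {3, 4, 5, 6, 8}  B2 = {2, 3, 5, 6, 8}  B3 = {3, 4, 5, 6, 7}  B4 = {1, 3, 5, 6, 8}
Tree: B1–B2, B1–B3, B2–B4
Every bag has size at most 5, so the width is 5 − 1 = 4 and tw(G) ≤ 4. For the lower bound, the 5 vertices {1, 3, 5, 6, 8} are pairwise adjacent, and any tree decomposition puts a clique entirely inside one bag — forcing width ≥ 4. Hence tw(G) = 4 exactly.

4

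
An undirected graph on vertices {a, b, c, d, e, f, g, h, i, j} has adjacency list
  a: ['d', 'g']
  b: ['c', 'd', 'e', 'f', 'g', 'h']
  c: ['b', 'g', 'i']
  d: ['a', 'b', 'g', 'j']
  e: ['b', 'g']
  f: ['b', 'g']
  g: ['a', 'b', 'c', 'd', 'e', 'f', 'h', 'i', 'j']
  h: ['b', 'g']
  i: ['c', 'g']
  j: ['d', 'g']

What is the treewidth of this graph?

A width-2 tree decomposition is:
Bags: B1 = {b, d, g}  B2 = {b, e, g}  B3 = {b, g, h}  B4 = {b, c, g}  B5 = {c, g, i}  B6 = {d, g, j}  B7 = {a, d, g}  B8 = {b, f, g}
Tree: B1–B2, B2–B3, B2–B4, B4–B5, B1–B6, B1–B7, B1–B8
Each bag holds 3 vertices, so the decomposition has width 2, which upper-bounds the treewidth. On the other hand G contains the 3-clique {d, g, j}. A clique must lie in a single bag of any decomposition, so no decomposition can have width below 2. The upper and lower bounds meet at 2, so that is the treewidth.

2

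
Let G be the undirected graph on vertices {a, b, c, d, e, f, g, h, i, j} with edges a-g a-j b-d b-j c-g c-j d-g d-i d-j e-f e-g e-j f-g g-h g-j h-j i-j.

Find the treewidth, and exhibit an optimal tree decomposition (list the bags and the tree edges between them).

Each bag holds 3 vertices, so the decomposition has width 2, which upper-bounds the treewidth. On the other hand G contains the 3-clique {d, g, j}. A clique must lie in a single bag of any decomposition, so no decomposition can have width below 2. Therefore the treewidth is 2.

Treewidth 2.
One such decomposition:
Bags: B1 = {d, g, j}  B2 = {b, d, j}  B3 = {c, g, j}  B4 = {e, g, j}  B5 = {g, h, j}  B6 = {a, g, j}  B7 = {e, f, g}  B8 = {d, i, j}
Tree: B1–B2, B1–B3, B3–B4, B3–B5, B5–B6, B4–B7, B2–B8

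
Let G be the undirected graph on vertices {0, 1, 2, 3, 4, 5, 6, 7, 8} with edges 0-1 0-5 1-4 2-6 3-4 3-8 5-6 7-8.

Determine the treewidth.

A width-1 tree decomposition is:
Bags: B1 = {2, 6}  B2 = {5, 6}  B3 = {0, 5}  B4 = {0, 1}  B5 = {1, 4}  B6 = {3, 4}  B7 = {3, 8}  B8 = {7, 8}
Tree: B1–B2, B2–B3, B3–B4, B4–B5, B5–B6, B6–B7, B7–B8
The largest bag has 2 vertices, giving width 1; this decomposition certifies tw(G) ≤ 1. Any graph with an edge has treewidth ≥ 1, and G has the edge 2–6. Therefore the treewidth is 1.

1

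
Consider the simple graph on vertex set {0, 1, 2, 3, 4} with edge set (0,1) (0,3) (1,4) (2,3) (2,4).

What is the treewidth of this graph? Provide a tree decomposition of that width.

Treewidth 2.
Bags: B1 = {1, 2, 4}  B2 = {0, 1, 2}  B3 = {0, 2, 3}
Tree: B1–B2, B2–B3

The largest bag has 3 vertices, giving width 2; this decomposition certifies tw(G) ≤ 2. The edges 2–4–1–0–3–2 form a cycle, so G is not a tree and its treewidth is at least 2. Combining the bounds, tw(G) = 2.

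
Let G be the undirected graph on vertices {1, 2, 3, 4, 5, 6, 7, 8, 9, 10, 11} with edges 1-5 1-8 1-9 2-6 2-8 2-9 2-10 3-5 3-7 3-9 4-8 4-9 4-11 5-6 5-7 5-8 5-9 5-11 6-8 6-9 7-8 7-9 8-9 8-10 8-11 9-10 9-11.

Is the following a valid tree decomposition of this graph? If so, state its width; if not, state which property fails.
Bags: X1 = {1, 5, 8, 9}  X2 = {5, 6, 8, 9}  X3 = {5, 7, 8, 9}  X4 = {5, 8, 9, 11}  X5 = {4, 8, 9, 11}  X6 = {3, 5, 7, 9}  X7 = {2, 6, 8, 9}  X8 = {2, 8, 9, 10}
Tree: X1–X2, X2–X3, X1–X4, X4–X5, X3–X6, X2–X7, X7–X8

Yes; width 3.

Every vertex of G appears in some bag (union = {1, 2, 3, 4, 5, 6, 7, 8, 9, 10, 11}); every edge is covered by a bag; and for each vertex v the set of bags containing v is connected in the bag tree. The decomposition is therefore valid. The largest bag has 4 vertices, so the width is 3.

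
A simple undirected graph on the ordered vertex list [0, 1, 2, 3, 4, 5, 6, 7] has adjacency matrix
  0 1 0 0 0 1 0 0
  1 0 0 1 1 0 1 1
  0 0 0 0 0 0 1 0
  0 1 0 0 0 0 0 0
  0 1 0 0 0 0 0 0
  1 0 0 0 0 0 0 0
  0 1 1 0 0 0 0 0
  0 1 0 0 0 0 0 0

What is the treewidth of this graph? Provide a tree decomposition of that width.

The largest bag has 2 vertices, giving width 1; this decomposition certifies tw(G) ≤ 1. G has an edge, so its treewidth is at least 1. Combining the bounds, tw(G) = 1.

Treewidth 1.
Bags: B1 = {0, 1}  B2 = {1, 4}  B3 = {1, 3}  B4 = {0, 5}  B5 = {1, 7}  B6 = {1, 6}  B7 = {2, 6}
Tree: B1–B2, B2–B3, B1–B4, B2–B5, B3–B6, B6–B7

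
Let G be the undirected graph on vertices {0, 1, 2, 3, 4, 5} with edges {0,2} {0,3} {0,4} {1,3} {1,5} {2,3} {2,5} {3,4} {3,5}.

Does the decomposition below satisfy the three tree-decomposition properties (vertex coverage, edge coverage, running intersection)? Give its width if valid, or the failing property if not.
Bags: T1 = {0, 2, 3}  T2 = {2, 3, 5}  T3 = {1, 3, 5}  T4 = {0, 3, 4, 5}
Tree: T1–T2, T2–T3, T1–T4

No — bags containing vertex 5 are not connected in the tree.

A tree decomposition must satisfy three properties: every vertex lies in some bag; for every edge, both endpoints lie together in some bag; and for every vertex, the bags containing it form a connected subtree. Here bags containing vertex 5 are not connected in the tree, so the decomposition is invalid.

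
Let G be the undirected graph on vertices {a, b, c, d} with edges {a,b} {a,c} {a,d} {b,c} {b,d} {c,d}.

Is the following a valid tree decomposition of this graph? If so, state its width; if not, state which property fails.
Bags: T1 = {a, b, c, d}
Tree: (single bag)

Yes; width 3.

Checking the three conditions: (i) the bags cover all of {a, b, c, d}; (ii) for each edge, some bag contains both endpoints; (iii) the bags containing any fixed vertex form a subtree. All hold, so the decomposition is valid with width 4 − 1 = 3.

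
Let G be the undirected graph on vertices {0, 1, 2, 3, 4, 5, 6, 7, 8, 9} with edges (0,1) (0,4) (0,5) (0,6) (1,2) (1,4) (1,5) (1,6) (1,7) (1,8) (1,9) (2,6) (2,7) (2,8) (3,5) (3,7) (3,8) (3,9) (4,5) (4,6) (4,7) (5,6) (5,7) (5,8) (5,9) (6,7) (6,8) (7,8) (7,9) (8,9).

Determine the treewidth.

A width-4 tree decomposition is:
Bags: B1 = {1, 2, 6, 7, 8}  B2 = {1, 5, 6, 7, 8}  B3 = {1, 4, 5, 6, 7}  B4 = {1, 5, 7, 8, 9}  B5 = {3, 5, 7, 8, 9}  B6 = {0, 1, 4, 5, 6}
Tree: B1–B2, B2–B3, B2–B4, B4–B5, B3–B6
Every bag has size at most 5, so the width is 5 − 1 = 4 and tw(G) ≤ 4. Conversely, {1, 2, 6, 7, 8} is a clique of size 5, and the vertices of any clique must share a bag in every tree decomposition; so some bag has ≥ 5 vertices and tw(G) ≥ 4. Combining the bounds, tw(G) = 4.

4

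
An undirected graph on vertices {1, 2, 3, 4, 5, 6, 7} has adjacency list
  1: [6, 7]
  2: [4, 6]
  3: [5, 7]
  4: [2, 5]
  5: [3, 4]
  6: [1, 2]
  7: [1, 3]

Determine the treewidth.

2

A width-2 tree decomposition is:
Bags: B1 = {3, 4, 5}  B2 = {3, 4, 7}  B3 = {1, 4, 7}  B4 = {1, 4, 6}  B5 = {2, 4, 6}
Tree: B1–B2, B2–B3, B3–B4, B4–B5
The largest bag has 3 vertices, giving width 2; this decomposition certifies tw(G) ≤ 2. The edges 4–5–3–7–1–6–2–4 form a cycle, so G is not a tree and its treewidth is at least 2. Therefore the treewidth is 2.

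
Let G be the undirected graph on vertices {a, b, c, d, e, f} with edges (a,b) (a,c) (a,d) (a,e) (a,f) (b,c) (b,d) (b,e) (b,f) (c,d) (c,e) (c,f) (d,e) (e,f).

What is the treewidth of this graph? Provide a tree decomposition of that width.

Every bag has size at most 5, so the width is 5 − 1 = 4 and tw(G) ≤ 4. For the lower bound, the 5 vertices {a, b, c, d, e} are pairwise adjacent, and any tree decomposition puts a clique entirely inside one bag — forcing width ≥ 4. Combining the bounds, tw(G) = 4.

Treewidth 4.
One optimal decomposition is:
Bags: B1 = {a, b, c, d, e}  B2 = {a, b, c, e, f}
Tree: B1–B2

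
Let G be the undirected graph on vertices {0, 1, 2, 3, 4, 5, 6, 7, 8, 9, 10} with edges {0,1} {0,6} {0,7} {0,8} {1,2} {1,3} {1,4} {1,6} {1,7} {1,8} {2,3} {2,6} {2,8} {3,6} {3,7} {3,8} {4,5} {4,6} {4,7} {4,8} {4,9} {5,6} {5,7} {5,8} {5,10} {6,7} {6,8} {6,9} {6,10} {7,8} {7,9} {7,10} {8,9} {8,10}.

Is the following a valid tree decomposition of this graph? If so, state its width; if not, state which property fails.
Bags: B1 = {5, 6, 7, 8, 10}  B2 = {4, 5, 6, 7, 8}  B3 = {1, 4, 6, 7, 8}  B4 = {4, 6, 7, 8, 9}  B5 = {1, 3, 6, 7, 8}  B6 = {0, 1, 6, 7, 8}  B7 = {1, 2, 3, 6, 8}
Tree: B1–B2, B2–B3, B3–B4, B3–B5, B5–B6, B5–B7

Checking the three conditions: (i) the bags cover all of {0, 1, 2, 3, 4, 5, 6, 7, 8, 9, 10}; (ii) for each edge, some bag contains both endpoints; (iii) the bags containing any fixed vertex form a subtree. All hold, so the decomposition is valid with width 5 − 1 = 4.

Yes; width 4.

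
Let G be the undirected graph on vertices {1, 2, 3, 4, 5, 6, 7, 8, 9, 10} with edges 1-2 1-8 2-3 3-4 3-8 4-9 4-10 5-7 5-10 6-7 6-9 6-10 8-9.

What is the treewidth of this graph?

A width-2 tree decomposition is:
Bags: B1 = {1, 2, 3}  B2 = {1, 3, 8}  B3 = {3, 4, 8}  B4 = {4, 8, 9}  B5 = {4, 9, 10}  B6 = {6, 9, 10}  B7 = {5, 6, 10}  B8 = {5, 6, 7}
Tree: B1–B2, B2–B3, B3–B4, B4–B5, B5–B6, B6–B7, B7–B8
Each bag holds 3 vertices, so the decomposition has width 2, which upper-bounds the treewidth. The edges 2–1–8–3–2 form a cycle, so G is not a tree and its treewidth is at least 2. Combining the bounds, tw(G) = 2.

2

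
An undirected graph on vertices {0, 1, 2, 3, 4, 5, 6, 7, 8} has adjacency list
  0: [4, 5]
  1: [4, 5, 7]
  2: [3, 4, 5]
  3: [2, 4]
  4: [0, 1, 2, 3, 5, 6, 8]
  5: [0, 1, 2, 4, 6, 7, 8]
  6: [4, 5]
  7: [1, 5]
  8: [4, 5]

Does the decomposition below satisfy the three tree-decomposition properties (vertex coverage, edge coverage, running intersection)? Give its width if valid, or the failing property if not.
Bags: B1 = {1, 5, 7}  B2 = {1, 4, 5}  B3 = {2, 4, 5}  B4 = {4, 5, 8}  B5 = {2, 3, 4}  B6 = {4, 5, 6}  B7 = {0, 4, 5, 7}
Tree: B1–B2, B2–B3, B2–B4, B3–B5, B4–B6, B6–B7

No — bags containing vertex 7 are not connected in the tree.

A tree decomposition must satisfy three properties: every vertex lies in some bag; for every edge, both endpoints lie together in some bag; and for every vertex, the bags containing it form a connected subtree. Here bags containing vertex 7 are not connected in the tree, so the decomposition is invalid.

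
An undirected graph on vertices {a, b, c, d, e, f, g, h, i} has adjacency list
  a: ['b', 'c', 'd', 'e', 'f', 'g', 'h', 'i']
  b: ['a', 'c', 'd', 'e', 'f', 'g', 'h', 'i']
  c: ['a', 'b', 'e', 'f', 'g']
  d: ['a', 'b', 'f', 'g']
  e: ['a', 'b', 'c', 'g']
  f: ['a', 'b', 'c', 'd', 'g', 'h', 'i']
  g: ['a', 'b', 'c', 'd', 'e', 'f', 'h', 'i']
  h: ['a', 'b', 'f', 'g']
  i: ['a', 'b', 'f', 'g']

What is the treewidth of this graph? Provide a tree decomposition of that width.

Every bag has size at most 5, so the width is 5 − 1 = 4 and tw(G) ≤ 4. For the lower bound, the 5 vertices {a, b, c, e, g} are pairwise adjacent, and any tree decomposition puts a clique entirely inside one bag — forcing width ≥ 4. Therefore the treewidth is 4.

Treewidth 4.
Bags: B1 = {a, b, f, g, i}  B2 = {a, b, c, f, g}  B3 = {a, b, d, f, g}  B4 = {a, b, c, e, g}  B5 = {a, b, f, g, h}
Tree: B1–B2, B1–B3, B2–B4, B3–B5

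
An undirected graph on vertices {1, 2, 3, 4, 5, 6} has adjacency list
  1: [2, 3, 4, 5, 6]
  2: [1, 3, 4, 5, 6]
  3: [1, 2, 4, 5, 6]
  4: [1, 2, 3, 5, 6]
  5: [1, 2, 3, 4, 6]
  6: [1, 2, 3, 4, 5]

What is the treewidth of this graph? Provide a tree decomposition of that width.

A single bag containing all 6 vertices is trivially a valid decomposition of width 5. Conversely, {1, 2, 3, 4, 5, 6} is a clique of size 6, and the vertices of any clique must share a bag in every tree decomposition; so some bag has ≥ 6 vertices and tw(G) ≥ 5. The upper and lower bounds meet at 5, so that is the treewidth.

Treewidth 5.
One such decomposition:
Bags: B1 = {1, 2, 3, 4, 5, 6}
Tree: (single bag)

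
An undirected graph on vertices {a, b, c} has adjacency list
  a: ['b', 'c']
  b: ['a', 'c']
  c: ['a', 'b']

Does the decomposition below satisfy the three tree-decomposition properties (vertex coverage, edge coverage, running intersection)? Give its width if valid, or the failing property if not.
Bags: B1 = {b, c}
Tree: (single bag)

No — vertex a appears in no bag.

A tree decomposition must satisfy three properties: every vertex lies in some bag; for every edge, both endpoints lie together in some bag; and for every vertex, the bags containing it form a connected subtree. Here vertex a appears in no bag, so the decomposition is invalid.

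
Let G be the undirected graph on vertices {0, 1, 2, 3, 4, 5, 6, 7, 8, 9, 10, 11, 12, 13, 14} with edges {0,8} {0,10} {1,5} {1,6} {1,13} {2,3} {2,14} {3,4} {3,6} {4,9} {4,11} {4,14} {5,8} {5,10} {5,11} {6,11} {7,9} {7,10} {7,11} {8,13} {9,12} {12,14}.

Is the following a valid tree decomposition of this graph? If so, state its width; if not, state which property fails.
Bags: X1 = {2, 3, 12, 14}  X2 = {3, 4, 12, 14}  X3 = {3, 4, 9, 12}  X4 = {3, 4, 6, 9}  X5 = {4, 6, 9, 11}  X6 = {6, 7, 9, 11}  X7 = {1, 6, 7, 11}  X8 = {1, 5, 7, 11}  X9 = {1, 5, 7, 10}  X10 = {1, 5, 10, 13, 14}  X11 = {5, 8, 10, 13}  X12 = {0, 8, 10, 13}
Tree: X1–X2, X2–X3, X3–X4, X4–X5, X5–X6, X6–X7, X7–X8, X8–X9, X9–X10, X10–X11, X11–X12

A tree decomposition must satisfy three properties: every vertex lies in some bag; for every edge, both endpoints lie together in some bag; and for every vertex, the bags containing it form a connected subtree. Here bags containing vertex 14 are not connected in the tree, so the decomposition is invalid.

No — bags containing vertex 14 are not connected in the tree.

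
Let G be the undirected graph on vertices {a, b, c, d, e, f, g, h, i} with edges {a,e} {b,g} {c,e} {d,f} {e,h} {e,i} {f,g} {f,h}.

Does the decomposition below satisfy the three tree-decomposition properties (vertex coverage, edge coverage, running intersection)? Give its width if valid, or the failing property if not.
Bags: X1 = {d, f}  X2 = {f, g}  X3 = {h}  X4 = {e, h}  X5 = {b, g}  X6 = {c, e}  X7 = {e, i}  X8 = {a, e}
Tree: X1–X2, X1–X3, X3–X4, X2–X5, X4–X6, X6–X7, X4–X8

No — edge (f,h) lies in no bag.

A tree decomposition must satisfy three properties: every vertex lies in some bag; for every edge, both endpoints lie together in some bag; and for every vertex, the bags containing it form a connected subtree. Here edge (f,h) lies in no bag, so the decomposition is invalid.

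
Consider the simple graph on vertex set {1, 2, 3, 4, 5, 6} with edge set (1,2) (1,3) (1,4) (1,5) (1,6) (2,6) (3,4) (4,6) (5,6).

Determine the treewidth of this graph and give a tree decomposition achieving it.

Treewidth 2.
One optimal decomposition is:
Bags: B1 = {1, 2, 6}  B2 = {1, 4, 6}  B3 = {1, 5, 6}  B4 = {1, 3, 4}
Tree: B1–B2, B2–B3, B2–B4

Every bag has size at most 3, so the width is 3 − 1 = 2 and tw(G) ≤ 2. On the other hand G contains the 3-clique {1, 3, 4}. A clique must lie in a single bag of any decomposition, so no decomposition can have width below 2. Therefore the treewidth is 2.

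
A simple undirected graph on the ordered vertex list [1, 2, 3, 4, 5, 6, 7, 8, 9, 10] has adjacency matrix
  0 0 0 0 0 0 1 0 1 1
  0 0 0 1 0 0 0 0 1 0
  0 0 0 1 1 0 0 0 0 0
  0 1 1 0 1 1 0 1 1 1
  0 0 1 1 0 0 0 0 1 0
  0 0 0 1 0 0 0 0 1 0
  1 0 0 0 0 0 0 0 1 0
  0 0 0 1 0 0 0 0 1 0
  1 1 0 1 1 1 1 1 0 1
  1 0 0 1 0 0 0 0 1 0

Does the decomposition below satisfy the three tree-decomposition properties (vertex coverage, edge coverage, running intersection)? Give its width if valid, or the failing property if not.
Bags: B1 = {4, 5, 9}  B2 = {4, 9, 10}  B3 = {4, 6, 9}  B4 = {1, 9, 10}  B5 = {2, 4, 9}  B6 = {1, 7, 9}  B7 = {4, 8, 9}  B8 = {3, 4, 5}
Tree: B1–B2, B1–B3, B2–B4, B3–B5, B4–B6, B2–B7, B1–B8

Every vertex of G appears in some bag (union = {1, 2, 3, 4, 5, 6, 7, 8, 9, 10}); every edge is covered by a bag; and for each vertex v the set of bags containing v is connected in the bag tree. The decomposition is therefore valid. The largest bag has 3 vertices, so the width is 2.

Yes; width 2.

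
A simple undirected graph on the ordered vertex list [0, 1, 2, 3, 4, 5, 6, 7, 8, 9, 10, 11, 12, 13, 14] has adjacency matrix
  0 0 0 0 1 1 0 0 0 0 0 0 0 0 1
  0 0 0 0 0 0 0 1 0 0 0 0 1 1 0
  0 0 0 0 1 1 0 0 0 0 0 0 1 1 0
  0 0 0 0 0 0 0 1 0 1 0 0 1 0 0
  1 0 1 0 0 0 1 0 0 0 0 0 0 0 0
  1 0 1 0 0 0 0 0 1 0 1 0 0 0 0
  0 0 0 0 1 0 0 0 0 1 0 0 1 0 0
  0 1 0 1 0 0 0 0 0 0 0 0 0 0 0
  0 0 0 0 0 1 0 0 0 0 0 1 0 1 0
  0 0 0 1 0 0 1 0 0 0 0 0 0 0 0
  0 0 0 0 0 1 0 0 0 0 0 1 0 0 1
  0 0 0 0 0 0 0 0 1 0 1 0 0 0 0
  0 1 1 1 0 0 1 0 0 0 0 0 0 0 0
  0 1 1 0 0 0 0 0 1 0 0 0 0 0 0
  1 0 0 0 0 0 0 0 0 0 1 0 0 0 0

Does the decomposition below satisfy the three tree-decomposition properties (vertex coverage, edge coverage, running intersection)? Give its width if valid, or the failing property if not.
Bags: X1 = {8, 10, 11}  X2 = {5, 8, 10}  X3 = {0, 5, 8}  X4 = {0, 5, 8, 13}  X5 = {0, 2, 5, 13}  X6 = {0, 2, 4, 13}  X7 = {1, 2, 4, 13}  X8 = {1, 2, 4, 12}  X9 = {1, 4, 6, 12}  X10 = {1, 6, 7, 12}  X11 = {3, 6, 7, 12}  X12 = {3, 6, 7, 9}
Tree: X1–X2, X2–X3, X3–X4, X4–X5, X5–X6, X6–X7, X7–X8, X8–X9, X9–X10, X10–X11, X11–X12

No — vertex 14 appears in no bag.

A tree decomposition must satisfy three properties: every vertex lies in some bag; for every edge, both endpoints lie together in some bag; and for every vertex, the bags containing it form a connected subtree. Here vertex 14 appears in no bag, so the decomposition is invalid.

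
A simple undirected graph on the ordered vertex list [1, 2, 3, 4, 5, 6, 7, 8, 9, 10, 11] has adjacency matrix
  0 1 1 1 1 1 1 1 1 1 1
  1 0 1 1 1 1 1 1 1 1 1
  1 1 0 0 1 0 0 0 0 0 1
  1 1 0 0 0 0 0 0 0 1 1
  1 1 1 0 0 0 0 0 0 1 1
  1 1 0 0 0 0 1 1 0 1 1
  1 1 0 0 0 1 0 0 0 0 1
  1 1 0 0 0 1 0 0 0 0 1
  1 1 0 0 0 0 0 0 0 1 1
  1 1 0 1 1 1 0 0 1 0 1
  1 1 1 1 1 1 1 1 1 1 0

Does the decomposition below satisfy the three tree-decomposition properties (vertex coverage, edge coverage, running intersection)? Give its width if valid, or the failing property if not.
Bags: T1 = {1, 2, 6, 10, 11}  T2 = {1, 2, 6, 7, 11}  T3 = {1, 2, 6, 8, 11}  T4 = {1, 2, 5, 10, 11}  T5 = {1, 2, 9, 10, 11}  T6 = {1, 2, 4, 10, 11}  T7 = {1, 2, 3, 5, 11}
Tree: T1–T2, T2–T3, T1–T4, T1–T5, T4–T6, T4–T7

Vertex coverage: the bags together contain {1, 2, 3, 4, 5, 6, 7, 8, 9, 10, 11}, the full vertex set. Edge coverage: each edge of G has both endpoints in at least one bag. Running intersection: for every vertex, the bags containing it form a connected subtree. All three properties hold, so this is a valid tree decomposition of width max|bag| − 1 = 4, and hence tw(G) ≤ 4.

Yes; width 4.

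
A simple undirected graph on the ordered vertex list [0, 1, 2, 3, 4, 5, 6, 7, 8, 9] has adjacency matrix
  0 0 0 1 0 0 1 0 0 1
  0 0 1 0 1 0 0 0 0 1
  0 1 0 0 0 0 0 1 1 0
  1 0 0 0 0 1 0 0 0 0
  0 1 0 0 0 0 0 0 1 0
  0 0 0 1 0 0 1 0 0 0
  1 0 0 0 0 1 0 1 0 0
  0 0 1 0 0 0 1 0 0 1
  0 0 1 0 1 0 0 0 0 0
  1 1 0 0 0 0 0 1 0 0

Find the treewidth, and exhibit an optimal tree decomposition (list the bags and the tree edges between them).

Each bag holds 3 vertices, so the decomposition has width 2, which upper-bounds the treewidth. Since 3–5–6–0–3 is a cycle in G, G is not acyclic. Forests are exactly the graphs of treewidth ≤ 1, so tw(G) ≥ 2. Combining the bounds, tw(G) = 2.

Treewidth 2.
Bags: B1 = {0, 3, 5}  B2 = {0, 5, 6}  B3 = {0, 6, 9}  B4 = {6, 7, 9}  B5 = {1, 7, 9}  B6 = {1, 2, 7}  B7 = {1, 2, 4}  B8 = {2, 4, 8}
Tree: B1–B2, B2–B3, B3–B4, B4–B5, B5–B6, B6–B7, B7–B8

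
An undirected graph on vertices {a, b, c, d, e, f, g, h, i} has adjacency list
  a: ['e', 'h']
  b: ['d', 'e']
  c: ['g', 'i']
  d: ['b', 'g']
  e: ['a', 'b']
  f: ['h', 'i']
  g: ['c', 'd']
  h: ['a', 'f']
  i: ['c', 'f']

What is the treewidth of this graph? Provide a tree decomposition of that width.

Treewidth 2.
Bags: B1 = {a, e, h}  B2 = {b, e, h}  B3 = {b, d, h}  B4 = {d, g, h}  B5 = {c, g, h}  B6 = {c, h, i}  B7 = {f, h, i}
Tree: B1–B2, B2–B3, B3–B4, B4–B5, B5–B6, B6–B7

Every bag has size at most 3, so the width is 3 − 1 = 2 and tw(G) ≤ 2. Since h–a–e–b–d–g–c–i–f–h is a cycle in G, G is not acyclic. Forests are exactly the graphs of treewidth ≤ 1, so tw(G) ≥ 2. Hence tw(G) = 2 exactly.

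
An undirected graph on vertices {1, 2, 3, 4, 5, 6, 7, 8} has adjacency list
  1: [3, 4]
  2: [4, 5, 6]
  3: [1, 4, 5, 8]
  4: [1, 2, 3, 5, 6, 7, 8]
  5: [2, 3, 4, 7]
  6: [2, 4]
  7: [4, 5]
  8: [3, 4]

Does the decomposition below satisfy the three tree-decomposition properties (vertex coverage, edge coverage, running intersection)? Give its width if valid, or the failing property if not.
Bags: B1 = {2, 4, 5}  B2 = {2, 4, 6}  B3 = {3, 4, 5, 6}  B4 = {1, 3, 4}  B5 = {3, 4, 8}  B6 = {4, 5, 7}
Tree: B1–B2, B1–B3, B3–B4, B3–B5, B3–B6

No — bags containing vertex 6 are not connected in the tree.

A tree decomposition must satisfy three properties: every vertex lies in some bag; for every edge, both endpoints lie together in some bag; and for every vertex, the bags containing it form a connected subtree. Here bags containing vertex 6 are not connected in the tree, so the decomposition is invalid.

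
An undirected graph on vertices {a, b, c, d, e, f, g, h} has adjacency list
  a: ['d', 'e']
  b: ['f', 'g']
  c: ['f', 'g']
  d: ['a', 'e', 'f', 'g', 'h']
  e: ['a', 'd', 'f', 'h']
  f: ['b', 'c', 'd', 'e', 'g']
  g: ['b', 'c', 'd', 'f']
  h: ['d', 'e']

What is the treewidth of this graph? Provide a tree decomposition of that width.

Every bag has size at most 3, so the width is 3 − 1 = 2 and tw(G) ≤ 2. Conversely, {d, f, g} is a clique of size 3, and the vertices of any clique must share a bag in every tree decomposition; so some bag has ≥ 3 vertices and tw(G) ≥ 2. The upper and lower bounds meet at 2, so that is the treewidth.

Treewidth 2.
Bags: B1 = {d, f, g}  B2 = {c, f, g}  B3 = {d, e, f}  B4 = {b, f, g}  B5 = {a, d, e}  B6 = {d, e, h}
Tree: B1–B2, B1–B3, B2–B4, B3–B5, B3–B6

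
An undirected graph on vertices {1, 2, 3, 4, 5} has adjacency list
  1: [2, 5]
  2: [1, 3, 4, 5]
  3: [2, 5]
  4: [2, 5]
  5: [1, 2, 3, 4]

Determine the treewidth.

2

A width-2 tree decomposition is:
Bags: B1 = {2, 3, 5}  B2 = {1, 2, 5}  B3 = {2, 4, 5}
Tree: B1–B2, B2–B3
Each bag holds 3 vertices, so the decomposition has width 2, which upper-bounds the treewidth. For the lower bound, the 3 vertices {1, 2, 5} are pairwise adjacent, and any tree decomposition puts a clique entirely inside one bag — forcing width ≥ 2. Combining the bounds, tw(G) = 2.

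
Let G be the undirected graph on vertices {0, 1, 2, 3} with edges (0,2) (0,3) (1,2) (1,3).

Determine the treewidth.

2

A width-2 tree decomposition is:
Bags: B1 = {0, 2, 3}  B2 = {1, 2, 3}
Tree: B1–B2
Every bag has size at most 3, so the width is 3 − 1 = 2 and tw(G) ≤ 2. For the lower bound, G contains the cycle 2–0–3–1–2, so G is not a forest; only forests have treewidth ≤ 1, hence tw(G) ≥ 2. Hence tw(G) = 2 exactly.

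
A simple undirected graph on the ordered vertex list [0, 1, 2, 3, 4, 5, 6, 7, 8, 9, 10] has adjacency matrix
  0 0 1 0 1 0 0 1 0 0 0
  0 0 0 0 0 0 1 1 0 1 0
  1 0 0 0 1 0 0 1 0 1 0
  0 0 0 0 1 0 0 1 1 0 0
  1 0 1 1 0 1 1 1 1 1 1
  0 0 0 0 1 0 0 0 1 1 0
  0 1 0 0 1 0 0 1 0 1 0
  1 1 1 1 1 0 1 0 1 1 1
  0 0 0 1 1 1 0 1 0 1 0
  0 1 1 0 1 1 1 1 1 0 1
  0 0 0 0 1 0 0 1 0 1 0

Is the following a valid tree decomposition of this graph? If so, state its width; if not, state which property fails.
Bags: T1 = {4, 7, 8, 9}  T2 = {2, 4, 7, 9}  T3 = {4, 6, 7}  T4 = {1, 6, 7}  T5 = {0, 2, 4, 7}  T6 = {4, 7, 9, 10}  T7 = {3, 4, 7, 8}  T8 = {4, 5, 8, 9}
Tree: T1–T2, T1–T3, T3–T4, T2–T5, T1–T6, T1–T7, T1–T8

No — edge (9,6) lies in no bag.

A tree decomposition must satisfy three properties: every vertex lies in some bag; for every edge, both endpoints lie together in some bag; and for every vertex, the bags containing it form a connected subtree. Here edge (9,6) lies in no bag, so the decomposition is invalid.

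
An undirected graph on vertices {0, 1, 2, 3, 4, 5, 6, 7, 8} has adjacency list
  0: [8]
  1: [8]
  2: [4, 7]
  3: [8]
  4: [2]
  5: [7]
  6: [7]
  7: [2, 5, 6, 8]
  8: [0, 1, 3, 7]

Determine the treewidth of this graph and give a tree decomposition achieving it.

Treewidth 1.
One optimal decomposition is:
Bags: B1 = {7, 8}  B2 = {6, 7}  B3 = {5, 7}  B4 = {3, 8}  B5 = {0, 8}  B6 = {1, 8}  B7 = {2, 7}  B8 = {2, 4}
Tree: B1–B2, B2–B3, B1–B4, B4–B5, B5–B6, B2–B7, B7–B8

Each bag holds 2 vertices, so the decomposition has width 1, which upper-bounds the treewidth. G has an edge, so its treewidth is at least 1. Combining the bounds, tw(G) = 1.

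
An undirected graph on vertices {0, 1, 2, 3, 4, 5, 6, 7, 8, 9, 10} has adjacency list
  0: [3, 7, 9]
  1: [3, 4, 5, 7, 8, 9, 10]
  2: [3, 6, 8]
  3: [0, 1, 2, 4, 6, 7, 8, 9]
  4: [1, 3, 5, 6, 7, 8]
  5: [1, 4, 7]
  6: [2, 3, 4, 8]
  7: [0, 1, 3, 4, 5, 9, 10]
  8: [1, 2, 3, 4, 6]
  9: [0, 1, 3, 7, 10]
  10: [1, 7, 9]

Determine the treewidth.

3

A width-3 tree decomposition is:
Bags: B1 = {1, 3, 4, 8}  B2 = {3, 4, 6, 8}  B3 = {1, 3, 4, 7}  B4 = {1, 3, 7, 9}  B5 = {0, 3, 7, 9}  B6 = {1, 4, 5, 7}  B7 = {1, 7, 9, 10}  B8 = {2, 3, 6, 8}
Tree: B1–B2, B1–B3, B3–B4, B4–B5, B3–B6, B4–B7, B2–B8
Each bag holds 4 vertices, so the decomposition has width 3, which upper-bounds the treewidth. For the lower bound, the 4 vertices {1, 7, 9, 10} are pairwise adjacent, and any tree decomposition puts a clique entirely inside one bag — forcing width ≥ 3. Combining the bounds, tw(G) = 3.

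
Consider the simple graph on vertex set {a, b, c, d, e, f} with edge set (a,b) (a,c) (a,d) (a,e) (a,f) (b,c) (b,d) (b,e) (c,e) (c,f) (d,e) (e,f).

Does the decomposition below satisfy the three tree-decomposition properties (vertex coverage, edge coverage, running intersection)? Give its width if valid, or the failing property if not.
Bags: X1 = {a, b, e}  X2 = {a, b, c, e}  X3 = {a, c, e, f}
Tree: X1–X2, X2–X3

A tree decomposition must satisfy three properties: every vertex lies in some bag; for every edge, both endpoints lie together in some bag; and for every vertex, the bags containing it form a connected subtree. Here vertex d appears in no bag, so the decomposition is invalid.

No — vertex d appears in no bag.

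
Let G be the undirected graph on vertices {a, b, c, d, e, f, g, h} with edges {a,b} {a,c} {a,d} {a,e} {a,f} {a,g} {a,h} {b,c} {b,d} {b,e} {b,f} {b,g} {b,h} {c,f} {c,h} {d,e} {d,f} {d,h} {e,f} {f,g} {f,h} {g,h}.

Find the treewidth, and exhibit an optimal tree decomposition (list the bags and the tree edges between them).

Treewidth 4.
One such decomposition:
Bags: B1 = {a, b, d, f, h}  B2 = {a, b, f, g, h}  B3 = {a, b, c, f, h}  B4 = {a, b, d, e, f}
Tree: B1–B2, B1–B3, B1–B4

The largest bag has 5 vertices, giving width 4; this decomposition certifies tw(G) ≤ 4. For the lower bound, the 5 vertices {a, b, d, e, f} are pairwise adjacent, and any tree decomposition puts a clique entirely inside one bag — forcing width ≥ 4. Hence tw(G) = 4 exactly.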